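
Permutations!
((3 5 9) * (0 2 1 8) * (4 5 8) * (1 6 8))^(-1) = (0 8 6 2)(1 3 9 5 4)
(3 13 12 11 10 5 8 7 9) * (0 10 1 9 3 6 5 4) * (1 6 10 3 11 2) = (0 3 13 12 2 1 9 10 4)(5 8 7 11 6) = [3, 9, 1, 13, 0, 8, 5, 11, 7, 10, 4, 6, 2, 12]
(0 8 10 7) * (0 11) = (0 8 10 7 11) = [8, 1, 2, 3, 4, 5, 6, 11, 10, 9, 7, 0]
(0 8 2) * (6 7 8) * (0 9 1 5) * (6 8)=(0 8 2 9 1 5)(6 7)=[8, 5, 9, 3, 4, 0, 7, 6, 2, 1]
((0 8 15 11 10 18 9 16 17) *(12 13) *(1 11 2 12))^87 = (0 18 13 8 9 1 15 16 11 2 17 10 12)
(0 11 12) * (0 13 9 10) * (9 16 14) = (0 11 12 13 16 14 9 10) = [11, 1, 2, 3, 4, 5, 6, 7, 8, 10, 0, 12, 13, 16, 9, 15, 14]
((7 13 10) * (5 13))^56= ((5 13 10 7))^56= (13)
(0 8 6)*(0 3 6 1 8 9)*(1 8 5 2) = (0 9)(1 5 2)(3 6) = [9, 5, 1, 6, 4, 2, 3, 7, 8, 0]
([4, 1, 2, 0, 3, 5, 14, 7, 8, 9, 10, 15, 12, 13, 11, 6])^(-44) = (15)(0 4 3)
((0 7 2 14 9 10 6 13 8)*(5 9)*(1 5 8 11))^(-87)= ((0 7 2 14 8)(1 5 9 10 6 13 11))^(-87)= (0 14 7 8 2)(1 6 5 13 9 11 10)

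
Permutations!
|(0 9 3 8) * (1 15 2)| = 12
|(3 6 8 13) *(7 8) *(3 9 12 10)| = 8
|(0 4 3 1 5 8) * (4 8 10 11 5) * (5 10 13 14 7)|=|(0 8)(1 4 3)(5 13 14 7)(10 11)|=12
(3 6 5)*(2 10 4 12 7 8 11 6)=(2 10 4 12 7 8 11 6 5 3)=[0, 1, 10, 2, 12, 3, 5, 8, 11, 9, 4, 6, 7]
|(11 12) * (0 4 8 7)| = 4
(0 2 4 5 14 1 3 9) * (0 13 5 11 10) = [2, 3, 4, 9, 11, 14, 6, 7, 8, 13, 0, 10, 12, 5, 1] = (0 2 4 11 10)(1 3 9 13 5 14)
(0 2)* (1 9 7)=(0 2)(1 9 7)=[2, 9, 0, 3, 4, 5, 6, 1, 8, 7]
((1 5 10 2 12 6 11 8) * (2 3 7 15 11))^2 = ((1 5 10 3 7 15 11 8)(2 12 6))^2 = (1 10 7 11)(2 6 12)(3 15 8 5)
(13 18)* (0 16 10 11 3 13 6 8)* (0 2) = (0 16 10 11 3 13 18 6 8 2) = [16, 1, 0, 13, 4, 5, 8, 7, 2, 9, 11, 3, 12, 18, 14, 15, 10, 17, 6]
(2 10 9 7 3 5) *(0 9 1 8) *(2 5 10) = (0 9 7 3 10 1 8) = [9, 8, 2, 10, 4, 5, 6, 3, 0, 7, 1]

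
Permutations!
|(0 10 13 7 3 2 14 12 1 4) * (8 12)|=11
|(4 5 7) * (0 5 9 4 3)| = |(0 5 7 3)(4 9)| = 4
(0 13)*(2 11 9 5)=(0 13)(2 11 9 5)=[13, 1, 11, 3, 4, 2, 6, 7, 8, 5, 10, 9, 12, 0]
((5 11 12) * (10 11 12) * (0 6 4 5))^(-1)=((0 6 4 5 12)(10 11))^(-1)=(0 12 5 4 6)(10 11)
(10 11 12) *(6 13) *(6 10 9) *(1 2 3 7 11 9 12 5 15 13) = (1 2 3 7 11 5 15 13 10 9 6) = [0, 2, 3, 7, 4, 15, 1, 11, 8, 6, 9, 5, 12, 10, 14, 13]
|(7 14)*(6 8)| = |(6 8)(7 14)| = 2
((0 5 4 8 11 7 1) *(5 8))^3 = ((0 8 11 7 1)(4 5))^3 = (0 7 8 1 11)(4 5)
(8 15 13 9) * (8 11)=(8 15 13 9 11)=[0, 1, 2, 3, 4, 5, 6, 7, 15, 11, 10, 8, 12, 9, 14, 13]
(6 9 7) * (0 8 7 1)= (0 8 7 6 9 1)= [8, 0, 2, 3, 4, 5, 9, 6, 7, 1]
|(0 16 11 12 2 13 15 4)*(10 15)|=|(0 16 11 12 2 13 10 15 4)|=9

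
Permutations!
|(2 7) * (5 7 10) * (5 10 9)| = 4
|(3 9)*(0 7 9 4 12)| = |(0 7 9 3 4 12)| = 6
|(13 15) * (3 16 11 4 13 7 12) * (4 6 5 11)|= |(3 16 4 13 15 7 12)(5 11 6)|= 21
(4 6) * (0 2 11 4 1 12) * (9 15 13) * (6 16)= (0 2 11 4 16 6 1 12)(9 15 13)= [2, 12, 11, 3, 16, 5, 1, 7, 8, 15, 10, 4, 0, 9, 14, 13, 6]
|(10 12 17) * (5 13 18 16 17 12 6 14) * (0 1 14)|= |(0 1 14 5 13 18 16 17 10 6)|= 10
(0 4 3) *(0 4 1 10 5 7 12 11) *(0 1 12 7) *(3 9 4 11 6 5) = (0 12 6 5)(1 10 3 11)(4 9) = [12, 10, 2, 11, 9, 0, 5, 7, 8, 4, 3, 1, 6]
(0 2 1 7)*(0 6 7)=(0 2 1)(6 7)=[2, 0, 1, 3, 4, 5, 7, 6]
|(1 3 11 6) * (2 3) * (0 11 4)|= |(0 11 6 1 2 3 4)|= 7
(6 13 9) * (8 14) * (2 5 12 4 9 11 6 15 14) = (2 5 12 4 9 15 14 8)(6 13 11) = [0, 1, 5, 3, 9, 12, 13, 7, 2, 15, 10, 6, 4, 11, 8, 14]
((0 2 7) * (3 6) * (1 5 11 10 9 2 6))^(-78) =((0 6 3 1 5 11 10 9 2 7))^(-78) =(0 3 5 10 2)(1 11 9 7 6)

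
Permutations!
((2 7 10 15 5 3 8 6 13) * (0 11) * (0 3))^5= (0 13 5 6 15 8 10 3 7 11 2)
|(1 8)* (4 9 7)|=6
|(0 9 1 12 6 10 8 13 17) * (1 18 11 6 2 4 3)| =|(0 9 18 11 6 10 8 13 17)(1 12 2 4 3)| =45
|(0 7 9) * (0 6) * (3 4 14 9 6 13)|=15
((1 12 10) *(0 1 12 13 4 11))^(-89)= ((0 1 13 4 11)(10 12))^(-89)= (0 1 13 4 11)(10 12)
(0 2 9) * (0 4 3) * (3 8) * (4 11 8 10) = (0 2 9 11 8 3)(4 10) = [2, 1, 9, 0, 10, 5, 6, 7, 3, 11, 4, 8]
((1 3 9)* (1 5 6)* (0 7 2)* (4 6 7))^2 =(0 6 3 5 2 4 1 9 7)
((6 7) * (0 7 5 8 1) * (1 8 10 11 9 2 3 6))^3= (2 5 9 6 11 3 10)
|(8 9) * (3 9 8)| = 2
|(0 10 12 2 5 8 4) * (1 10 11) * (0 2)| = 20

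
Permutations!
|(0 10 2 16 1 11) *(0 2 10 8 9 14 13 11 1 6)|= 9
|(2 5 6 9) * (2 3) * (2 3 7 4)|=6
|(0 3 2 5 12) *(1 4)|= 10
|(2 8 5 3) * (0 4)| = 4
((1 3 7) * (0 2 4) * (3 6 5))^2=(0 4 2)(1 5 7 6 3)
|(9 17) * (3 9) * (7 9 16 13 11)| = |(3 16 13 11 7 9 17)| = 7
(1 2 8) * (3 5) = (1 2 8)(3 5) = [0, 2, 8, 5, 4, 3, 6, 7, 1]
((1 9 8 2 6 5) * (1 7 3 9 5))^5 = (1 8 7 6 9 5 2 3)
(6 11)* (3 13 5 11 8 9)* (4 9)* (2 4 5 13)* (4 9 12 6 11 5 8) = (13)(2 9 3)(4 12 6) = [0, 1, 9, 2, 12, 5, 4, 7, 8, 3, 10, 11, 6, 13]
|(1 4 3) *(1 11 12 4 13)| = 4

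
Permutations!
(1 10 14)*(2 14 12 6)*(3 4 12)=[0, 10, 14, 4, 12, 5, 2, 7, 8, 9, 3, 11, 6, 13, 1]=(1 10 3 4 12 6 2 14)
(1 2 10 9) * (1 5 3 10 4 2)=(2 4)(3 10 9 5)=[0, 1, 4, 10, 2, 3, 6, 7, 8, 5, 9]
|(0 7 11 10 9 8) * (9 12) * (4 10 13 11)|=|(0 7 4 10 12 9 8)(11 13)|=14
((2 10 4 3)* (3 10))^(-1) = (2 3)(4 10)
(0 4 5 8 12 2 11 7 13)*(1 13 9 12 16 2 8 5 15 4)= (0 1 13)(2 11 7 9 12 8 16)(4 15)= [1, 13, 11, 3, 15, 5, 6, 9, 16, 12, 10, 7, 8, 0, 14, 4, 2]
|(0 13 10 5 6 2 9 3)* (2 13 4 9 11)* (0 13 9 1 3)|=|(0 4 1 3 13 10 5 6 9)(2 11)|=18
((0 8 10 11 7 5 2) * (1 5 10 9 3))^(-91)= ((0 8 9 3 1 5 2)(7 10 11))^(-91)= (7 11 10)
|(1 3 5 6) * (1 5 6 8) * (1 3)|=|(3 6 5 8)|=4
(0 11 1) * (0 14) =[11, 14, 2, 3, 4, 5, 6, 7, 8, 9, 10, 1, 12, 13, 0] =(0 11 1 14)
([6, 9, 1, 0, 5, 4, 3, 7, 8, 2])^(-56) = (0 6 3)(1 9 2)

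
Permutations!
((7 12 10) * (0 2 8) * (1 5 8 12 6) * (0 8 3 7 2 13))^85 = ((0 13)(1 5 3 7 6)(2 12 10))^85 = (0 13)(2 12 10)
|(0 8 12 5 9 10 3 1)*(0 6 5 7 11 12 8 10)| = |(0 10 3 1 6 5 9)(7 11 12)| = 21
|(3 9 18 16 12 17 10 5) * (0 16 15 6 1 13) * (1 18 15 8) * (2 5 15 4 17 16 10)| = 24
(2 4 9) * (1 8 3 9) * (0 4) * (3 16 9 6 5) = (0 4 1 8 16 9 2)(3 6 5) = [4, 8, 0, 6, 1, 3, 5, 7, 16, 2, 10, 11, 12, 13, 14, 15, 9]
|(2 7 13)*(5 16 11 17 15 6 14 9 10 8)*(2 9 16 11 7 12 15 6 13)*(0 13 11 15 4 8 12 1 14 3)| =65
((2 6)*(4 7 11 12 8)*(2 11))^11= (2 8 6 4 11 7 12)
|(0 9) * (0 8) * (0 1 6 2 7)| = |(0 9 8 1 6 2 7)| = 7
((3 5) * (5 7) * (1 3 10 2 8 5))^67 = ((1 3 7)(2 8 5 10))^67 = (1 3 7)(2 10 5 8)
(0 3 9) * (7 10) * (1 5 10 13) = [3, 5, 2, 9, 4, 10, 6, 13, 8, 0, 7, 11, 12, 1] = (0 3 9)(1 5 10 7 13)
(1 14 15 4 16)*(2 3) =(1 14 15 4 16)(2 3) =[0, 14, 3, 2, 16, 5, 6, 7, 8, 9, 10, 11, 12, 13, 15, 4, 1]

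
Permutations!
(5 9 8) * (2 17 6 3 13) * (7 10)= (2 17 6 3 13)(5 9 8)(7 10)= [0, 1, 17, 13, 4, 9, 3, 10, 5, 8, 7, 11, 12, 2, 14, 15, 16, 6]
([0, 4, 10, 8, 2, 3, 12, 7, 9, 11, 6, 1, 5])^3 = (1 10 5 9 4 6 3 11 2 12 8)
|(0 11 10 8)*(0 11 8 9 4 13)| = 7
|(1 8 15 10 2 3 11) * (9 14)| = 14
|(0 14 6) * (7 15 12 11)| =|(0 14 6)(7 15 12 11)| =12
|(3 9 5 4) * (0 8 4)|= |(0 8 4 3 9 5)|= 6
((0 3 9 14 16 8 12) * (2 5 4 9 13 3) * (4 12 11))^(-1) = (0 12 5 2)(3 13)(4 11 8 16 14 9)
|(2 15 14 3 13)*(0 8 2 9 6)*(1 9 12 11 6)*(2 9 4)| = 13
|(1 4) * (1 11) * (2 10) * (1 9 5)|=10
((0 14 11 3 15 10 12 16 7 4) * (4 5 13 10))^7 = (0 14 11 3 15 4)(5 13 10 12 16 7)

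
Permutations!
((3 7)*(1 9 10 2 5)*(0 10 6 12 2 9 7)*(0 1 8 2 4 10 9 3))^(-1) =((0 9 6 12 4 10 3 1 7)(2 5 8))^(-1) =(0 7 1 3 10 4 12 6 9)(2 8 5)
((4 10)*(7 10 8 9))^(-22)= ((4 8 9 7 10))^(-22)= (4 7 8 10 9)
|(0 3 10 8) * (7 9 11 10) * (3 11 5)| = |(0 11 10 8)(3 7 9 5)| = 4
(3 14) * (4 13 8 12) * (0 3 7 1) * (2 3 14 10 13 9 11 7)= (0 14 2 3 10 13 8 12 4 9 11 7 1)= [14, 0, 3, 10, 9, 5, 6, 1, 12, 11, 13, 7, 4, 8, 2]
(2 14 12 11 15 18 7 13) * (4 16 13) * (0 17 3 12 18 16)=(0 17 3 12 11 15 16 13 2 14 18 7 4)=[17, 1, 14, 12, 0, 5, 6, 4, 8, 9, 10, 15, 11, 2, 18, 16, 13, 3, 7]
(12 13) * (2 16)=(2 16)(12 13)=[0, 1, 16, 3, 4, 5, 6, 7, 8, 9, 10, 11, 13, 12, 14, 15, 2]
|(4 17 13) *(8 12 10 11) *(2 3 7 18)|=12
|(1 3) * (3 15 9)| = 4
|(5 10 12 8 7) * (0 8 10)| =4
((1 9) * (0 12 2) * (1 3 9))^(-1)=(0 2 12)(3 9)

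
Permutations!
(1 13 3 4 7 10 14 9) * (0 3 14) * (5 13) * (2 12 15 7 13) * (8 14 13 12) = (0 3 4 12 15 7 10)(1 5 2 8 14 9) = [3, 5, 8, 4, 12, 2, 6, 10, 14, 1, 0, 11, 15, 13, 9, 7]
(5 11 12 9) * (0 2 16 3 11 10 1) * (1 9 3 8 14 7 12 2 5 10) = (0 5 1)(2 16 8 14 7 12 3 11)(9 10) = [5, 0, 16, 11, 4, 1, 6, 12, 14, 10, 9, 2, 3, 13, 7, 15, 8]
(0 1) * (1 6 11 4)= (0 6 11 4 1)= [6, 0, 2, 3, 1, 5, 11, 7, 8, 9, 10, 4]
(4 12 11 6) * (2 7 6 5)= (2 7 6 4 12 11 5)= [0, 1, 7, 3, 12, 2, 4, 6, 8, 9, 10, 5, 11]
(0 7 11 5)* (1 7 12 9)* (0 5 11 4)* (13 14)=(0 12 9 1 7 4)(13 14)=[12, 7, 2, 3, 0, 5, 6, 4, 8, 1, 10, 11, 9, 14, 13]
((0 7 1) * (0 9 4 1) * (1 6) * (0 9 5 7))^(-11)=(1 5 7 9 4 6)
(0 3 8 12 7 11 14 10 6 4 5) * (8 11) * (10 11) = (0 3 10 6 4 5)(7 8 12)(11 14) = [3, 1, 2, 10, 5, 0, 4, 8, 12, 9, 6, 14, 7, 13, 11]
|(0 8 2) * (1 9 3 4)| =12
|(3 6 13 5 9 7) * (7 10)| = |(3 6 13 5 9 10 7)| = 7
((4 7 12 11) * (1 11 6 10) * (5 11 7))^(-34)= (1 7 12 6 10)(4 11 5)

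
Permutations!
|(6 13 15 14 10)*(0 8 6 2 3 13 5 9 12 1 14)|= 13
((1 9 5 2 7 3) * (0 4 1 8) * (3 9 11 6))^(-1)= (0 8 3 6 11 1 4)(2 5 9 7)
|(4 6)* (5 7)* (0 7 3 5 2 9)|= |(0 7 2 9)(3 5)(4 6)|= 4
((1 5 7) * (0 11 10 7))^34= (0 1 10)(5 7 11)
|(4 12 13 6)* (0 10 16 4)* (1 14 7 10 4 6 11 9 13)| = |(0 4 12 1 14 7 10 16 6)(9 13 11)| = 9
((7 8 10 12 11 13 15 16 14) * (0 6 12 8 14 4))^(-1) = ((0 6 12 11 13 15 16 4)(7 14)(8 10))^(-1) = (0 4 16 15 13 11 12 6)(7 14)(8 10)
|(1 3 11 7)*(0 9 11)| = |(0 9 11 7 1 3)| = 6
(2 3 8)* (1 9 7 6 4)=[0, 9, 3, 8, 1, 5, 4, 6, 2, 7]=(1 9 7 6 4)(2 3 8)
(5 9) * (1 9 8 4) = (1 9 5 8 4) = [0, 9, 2, 3, 1, 8, 6, 7, 4, 5]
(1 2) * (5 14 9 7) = (1 2)(5 14 9 7) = [0, 2, 1, 3, 4, 14, 6, 5, 8, 7, 10, 11, 12, 13, 9]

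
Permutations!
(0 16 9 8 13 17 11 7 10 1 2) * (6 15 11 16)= (0 6 15 11 7 10 1 2)(8 13 17 16 9)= [6, 2, 0, 3, 4, 5, 15, 10, 13, 8, 1, 7, 12, 17, 14, 11, 9, 16]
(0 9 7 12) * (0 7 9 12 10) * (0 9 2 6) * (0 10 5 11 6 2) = (0 12 7 5 11 6 10 9) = [12, 1, 2, 3, 4, 11, 10, 5, 8, 0, 9, 6, 7]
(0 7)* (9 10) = (0 7)(9 10) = [7, 1, 2, 3, 4, 5, 6, 0, 8, 10, 9]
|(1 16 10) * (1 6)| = 4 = |(1 16 10 6)|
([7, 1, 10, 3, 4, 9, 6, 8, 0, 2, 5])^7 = [7, 1, 9, 3, 4, 10, 6, 8, 0, 5, 2]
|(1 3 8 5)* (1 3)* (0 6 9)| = 3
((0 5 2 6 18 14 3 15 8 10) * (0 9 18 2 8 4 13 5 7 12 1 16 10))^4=((0 7 12 1 16 10 9 18 14 3 15 4 13 5 8)(2 6))^4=(0 16 14 13 7 10 3 5 12 9 15 8 1 18 4)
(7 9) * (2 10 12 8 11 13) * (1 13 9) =[0, 13, 10, 3, 4, 5, 6, 1, 11, 7, 12, 9, 8, 2] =(1 13 2 10 12 8 11 9 7)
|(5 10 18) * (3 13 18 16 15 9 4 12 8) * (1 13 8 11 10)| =|(1 13 18 5)(3 8)(4 12 11 10 16 15 9)| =28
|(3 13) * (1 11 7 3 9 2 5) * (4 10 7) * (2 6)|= |(1 11 4 10 7 3 13 9 6 2 5)|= 11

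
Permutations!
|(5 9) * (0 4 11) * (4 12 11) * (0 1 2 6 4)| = |(0 12 11 1 2 6 4)(5 9)| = 14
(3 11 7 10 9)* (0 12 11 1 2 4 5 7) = [12, 2, 4, 1, 5, 7, 6, 10, 8, 3, 9, 0, 11] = (0 12 11)(1 2 4 5 7 10 9 3)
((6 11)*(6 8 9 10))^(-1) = ((6 11 8 9 10))^(-1) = (6 10 9 8 11)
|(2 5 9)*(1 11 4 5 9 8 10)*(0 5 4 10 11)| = 6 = |(0 5 8 11 10 1)(2 9)|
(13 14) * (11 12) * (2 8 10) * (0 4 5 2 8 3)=(0 4 5 2 3)(8 10)(11 12)(13 14)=[4, 1, 3, 0, 5, 2, 6, 7, 10, 9, 8, 12, 11, 14, 13]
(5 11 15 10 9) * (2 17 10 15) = (2 17 10 9 5 11) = [0, 1, 17, 3, 4, 11, 6, 7, 8, 5, 9, 2, 12, 13, 14, 15, 16, 10]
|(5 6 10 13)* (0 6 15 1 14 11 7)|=10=|(0 6 10 13 5 15 1 14 11 7)|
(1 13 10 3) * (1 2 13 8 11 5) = (1 8 11 5)(2 13 10 3) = [0, 8, 13, 2, 4, 1, 6, 7, 11, 9, 3, 5, 12, 10]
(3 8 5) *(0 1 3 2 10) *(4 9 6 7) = (0 1 3 8 5 2 10)(4 9 6 7) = [1, 3, 10, 8, 9, 2, 7, 4, 5, 6, 0]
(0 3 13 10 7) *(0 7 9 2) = (0 3 13 10 9 2) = [3, 1, 0, 13, 4, 5, 6, 7, 8, 2, 9, 11, 12, 10]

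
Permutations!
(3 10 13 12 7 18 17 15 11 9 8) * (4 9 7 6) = (3 10 13 12 6 4 9 8)(7 18 17 15 11) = [0, 1, 2, 10, 9, 5, 4, 18, 3, 8, 13, 7, 6, 12, 14, 11, 16, 15, 17]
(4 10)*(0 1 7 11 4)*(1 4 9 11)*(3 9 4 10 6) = (0 10)(1 7)(3 9 11 4 6) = [10, 7, 2, 9, 6, 5, 3, 1, 8, 11, 0, 4]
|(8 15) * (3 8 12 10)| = 5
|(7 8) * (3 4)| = |(3 4)(7 8)| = 2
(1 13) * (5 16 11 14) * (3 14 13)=(1 3 14 5 16 11 13)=[0, 3, 2, 14, 4, 16, 6, 7, 8, 9, 10, 13, 12, 1, 5, 15, 11]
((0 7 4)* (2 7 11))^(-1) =((0 11 2 7 4))^(-1) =(0 4 7 2 11)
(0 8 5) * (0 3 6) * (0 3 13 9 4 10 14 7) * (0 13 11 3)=(0 8 5 11 3 6)(4 10 14 7 13 9)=[8, 1, 2, 6, 10, 11, 0, 13, 5, 4, 14, 3, 12, 9, 7]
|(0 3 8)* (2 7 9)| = |(0 3 8)(2 7 9)| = 3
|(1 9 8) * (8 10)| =|(1 9 10 8)| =4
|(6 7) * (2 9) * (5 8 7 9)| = 6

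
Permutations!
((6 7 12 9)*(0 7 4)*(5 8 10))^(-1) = (0 4 6 9 12 7)(5 10 8)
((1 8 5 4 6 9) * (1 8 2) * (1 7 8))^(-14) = (1 7 5 6)(2 8 4 9)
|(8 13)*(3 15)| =|(3 15)(8 13)| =2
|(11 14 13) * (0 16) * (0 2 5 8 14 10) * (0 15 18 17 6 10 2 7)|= |(0 16 7)(2 5 8 14 13 11)(6 10 15 18 17)|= 30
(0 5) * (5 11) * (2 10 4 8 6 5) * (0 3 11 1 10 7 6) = (0 1 10 4 8)(2 7 6 5 3 11) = [1, 10, 7, 11, 8, 3, 5, 6, 0, 9, 4, 2]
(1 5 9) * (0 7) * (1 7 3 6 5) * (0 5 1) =[3, 0, 2, 6, 4, 9, 1, 5, 8, 7] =(0 3 6 1)(5 9 7)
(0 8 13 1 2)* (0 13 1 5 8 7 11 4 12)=(0 7 11 4 12)(1 2 13 5 8)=[7, 2, 13, 3, 12, 8, 6, 11, 1, 9, 10, 4, 0, 5]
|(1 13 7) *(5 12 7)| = 5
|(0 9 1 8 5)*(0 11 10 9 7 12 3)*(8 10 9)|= |(0 7 12 3)(1 10 8 5 11 9)|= 12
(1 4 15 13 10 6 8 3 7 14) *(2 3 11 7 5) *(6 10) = (1 4 15 13 6 8 11 7 14)(2 3 5) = [0, 4, 3, 5, 15, 2, 8, 14, 11, 9, 10, 7, 12, 6, 1, 13]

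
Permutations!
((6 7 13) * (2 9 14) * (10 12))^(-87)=(14)(10 12)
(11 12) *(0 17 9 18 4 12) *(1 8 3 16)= [17, 8, 2, 16, 12, 5, 6, 7, 3, 18, 10, 0, 11, 13, 14, 15, 1, 9, 4]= (0 17 9 18 4 12 11)(1 8 3 16)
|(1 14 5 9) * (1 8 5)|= |(1 14)(5 9 8)|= 6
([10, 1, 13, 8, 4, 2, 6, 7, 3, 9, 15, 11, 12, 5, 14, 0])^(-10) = (0 15 10)(2 5 13)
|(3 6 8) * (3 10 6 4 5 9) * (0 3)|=15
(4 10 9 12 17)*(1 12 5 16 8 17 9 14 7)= (1 12 9 5 16 8 17 4 10 14 7)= [0, 12, 2, 3, 10, 16, 6, 1, 17, 5, 14, 11, 9, 13, 7, 15, 8, 4]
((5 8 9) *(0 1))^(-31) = ((0 1)(5 8 9))^(-31) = (0 1)(5 9 8)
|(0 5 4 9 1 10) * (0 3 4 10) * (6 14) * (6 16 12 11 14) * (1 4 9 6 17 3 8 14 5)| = 70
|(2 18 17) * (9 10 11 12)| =|(2 18 17)(9 10 11 12)| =12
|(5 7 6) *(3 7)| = |(3 7 6 5)| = 4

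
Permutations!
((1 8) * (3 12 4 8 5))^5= (1 8 4 12 3 5)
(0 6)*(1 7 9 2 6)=(0 1 7 9 2 6)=[1, 7, 6, 3, 4, 5, 0, 9, 8, 2]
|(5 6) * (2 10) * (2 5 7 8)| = |(2 10 5 6 7 8)| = 6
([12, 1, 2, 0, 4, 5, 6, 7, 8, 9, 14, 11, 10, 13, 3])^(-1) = (0 3 14 10 12)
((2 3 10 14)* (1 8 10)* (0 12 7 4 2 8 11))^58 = (0 7 2 1)(3 11 12 4)(8 10 14)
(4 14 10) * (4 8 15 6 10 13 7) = (4 14 13 7)(6 10 8 15) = [0, 1, 2, 3, 14, 5, 10, 4, 15, 9, 8, 11, 12, 7, 13, 6]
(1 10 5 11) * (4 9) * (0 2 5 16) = (0 2 5 11 1 10 16)(4 9) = [2, 10, 5, 3, 9, 11, 6, 7, 8, 4, 16, 1, 12, 13, 14, 15, 0]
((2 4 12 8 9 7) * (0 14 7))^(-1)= ((0 14 7 2 4 12 8 9))^(-1)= (0 9 8 12 4 2 7 14)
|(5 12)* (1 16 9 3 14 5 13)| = 8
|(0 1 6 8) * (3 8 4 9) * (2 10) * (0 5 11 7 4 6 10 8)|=|(0 1 10 2 8 5 11 7 4 9 3)|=11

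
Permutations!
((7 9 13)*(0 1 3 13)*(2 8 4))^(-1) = (0 9 7 13 3 1)(2 4 8)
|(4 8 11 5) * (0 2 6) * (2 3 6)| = 12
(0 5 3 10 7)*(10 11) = (0 5 3 11 10 7) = [5, 1, 2, 11, 4, 3, 6, 0, 8, 9, 7, 10]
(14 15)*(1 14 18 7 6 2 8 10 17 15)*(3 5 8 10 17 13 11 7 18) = (18)(1 14)(2 10 13 11 7 6)(3 5 8 17 15) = [0, 14, 10, 5, 4, 8, 2, 6, 17, 9, 13, 7, 12, 11, 1, 3, 16, 15, 18]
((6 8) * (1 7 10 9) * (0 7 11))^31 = (0 7 10 9 1 11)(6 8)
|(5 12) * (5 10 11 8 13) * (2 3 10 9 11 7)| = |(2 3 10 7)(5 12 9 11 8 13)| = 12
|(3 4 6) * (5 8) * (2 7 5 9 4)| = |(2 7 5 8 9 4 6 3)| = 8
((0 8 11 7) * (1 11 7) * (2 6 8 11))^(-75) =(0 1 6 7 11 2 8)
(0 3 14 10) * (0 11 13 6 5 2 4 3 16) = [16, 1, 4, 14, 3, 2, 5, 7, 8, 9, 11, 13, 12, 6, 10, 15, 0] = (0 16)(2 4 3 14 10 11 13 6 5)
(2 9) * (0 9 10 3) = [9, 1, 10, 0, 4, 5, 6, 7, 8, 2, 3] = (0 9 2 10 3)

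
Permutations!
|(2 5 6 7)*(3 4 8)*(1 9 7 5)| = 12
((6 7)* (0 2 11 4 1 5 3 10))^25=(0 2 11 4 1 5 3 10)(6 7)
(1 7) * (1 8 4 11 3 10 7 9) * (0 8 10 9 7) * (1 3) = [8, 7, 2, 9, 11, 5, 6, 10, 4, 3, 0, 1] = (0 8 4 11 1 7 10)(3 9)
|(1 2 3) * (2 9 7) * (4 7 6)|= 7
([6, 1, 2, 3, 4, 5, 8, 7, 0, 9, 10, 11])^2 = [8, 1, 2, 3, 4, 5, 0, 7, 6, 9, 10, 11]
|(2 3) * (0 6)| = |(0 6)(2 3)| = 2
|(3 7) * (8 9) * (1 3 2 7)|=|(1 3)(2 7)(8 9)|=2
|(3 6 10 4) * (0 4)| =|(0 4 3 6 10)| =5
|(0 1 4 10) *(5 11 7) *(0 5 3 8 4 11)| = 9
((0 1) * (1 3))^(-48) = ((0 3 1))^(-48) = (3)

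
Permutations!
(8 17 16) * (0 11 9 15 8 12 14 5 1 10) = (0 11 9 15 8 17 16 12 14 5 1 10) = [11, 10, 2, 3, 4, 1, 6, 7, 17, 15, 0, 9, 14, 13, 5, 8, 12, 16]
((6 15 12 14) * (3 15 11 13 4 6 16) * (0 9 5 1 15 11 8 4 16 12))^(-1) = ((0 9 5 1 15)(3 11 13 16)(4 6 8)(12 14))^(-1) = (0 15 1 5 9)(3 16 13 11)(4 8 6)(12 14)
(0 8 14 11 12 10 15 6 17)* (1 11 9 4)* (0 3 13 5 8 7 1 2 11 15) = (0 7 1 15 6 17 3 13 5 8 14 9 4 2 11 12 10) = [7, 15, 11, 13, 2, 8, 17, 1, 14, 4, 0, 12, 10, 5, 9, 6, 16, 3]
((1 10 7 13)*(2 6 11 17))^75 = ((1 10 7 13)(2 6 11 17))^75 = (1 13 7 10)(2 17 11 6)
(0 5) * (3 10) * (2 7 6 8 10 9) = [5, 1, 7, 9, 4, 0, 8, 6, 10, 2, 3] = (0 5)(2 7 6 8 10 3 9)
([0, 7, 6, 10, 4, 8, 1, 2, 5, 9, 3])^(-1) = (1 6 2 7)(3 10)(5 8)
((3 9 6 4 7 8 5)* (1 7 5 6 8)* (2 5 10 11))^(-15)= (1 7)(2 9 4)(3 6 11)(5 8 10)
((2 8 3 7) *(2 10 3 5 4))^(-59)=(2 8 5 4)(3 7 10)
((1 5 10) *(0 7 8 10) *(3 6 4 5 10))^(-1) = ((0 7 8 3 6 4 5)(1 10))^(-1) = (0 5 4 6 3 8 7)(1 10)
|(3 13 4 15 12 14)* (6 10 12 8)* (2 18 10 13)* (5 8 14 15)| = 35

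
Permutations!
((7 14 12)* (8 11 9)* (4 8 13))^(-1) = ((4 8 11 9 13)(7 14 12))^(-1) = (4 13 9 11 8)(7 12 14)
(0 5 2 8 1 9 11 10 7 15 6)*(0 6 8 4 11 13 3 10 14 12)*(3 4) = (0 5 2 3 10 7 15 8 1 9 13 4 11 14 12) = [5, 9, 3, 10, 11, 2, 6, 15, 1, 13, 7, 14, 0, 4, 12, 8]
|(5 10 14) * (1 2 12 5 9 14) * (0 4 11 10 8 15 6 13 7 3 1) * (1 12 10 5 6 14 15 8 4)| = 60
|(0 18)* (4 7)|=|(0 18)(4 7)|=2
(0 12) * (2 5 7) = (0 12)(2 5 7) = [12, 1, 5, 3, 4, 7, 6, 2, 8, 9, 10, 11, 0]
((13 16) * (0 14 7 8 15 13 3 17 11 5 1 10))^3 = ((0 14 7 8 15 13 16 3 17 11 5 1 10))^3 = (0 8 16 11 10 7 13 17 1 14 15 3 5)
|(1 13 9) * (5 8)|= |(1 13 9)(5 8)|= 6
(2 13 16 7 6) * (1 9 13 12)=(1 9 13 16 7 6 2 12)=[0, 9, 12, 3, 4, 5, 2, 6, 8, 13, 10, 11, 1, 16, 14, 15, 7]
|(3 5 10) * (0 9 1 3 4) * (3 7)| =|(0 9 1 7 3 5 10 4)| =8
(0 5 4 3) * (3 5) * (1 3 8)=(0 8 1 3)(4 5)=[8, 3, 2, 0, 5, 4, 6, 7, 1]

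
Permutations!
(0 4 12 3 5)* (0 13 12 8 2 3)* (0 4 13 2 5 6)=(0 13 12 4 8 5 2 3 6)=[13, 1, 3, 6, 8, 2, 0, 7, 5, 9, 10, 11, 4, 12]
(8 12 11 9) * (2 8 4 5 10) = (2 8 12 11 9 4 5 10) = [0, 1, 8, 3, 5, 10, 6, 7, 12, 4, 2, 9, 11]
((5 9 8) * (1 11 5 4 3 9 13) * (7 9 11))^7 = (1 5 3 8 7 13 11 4 9)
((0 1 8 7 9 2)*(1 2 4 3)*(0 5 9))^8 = (0 7 8 1 3 4 9 5 2)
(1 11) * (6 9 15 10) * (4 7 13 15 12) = (1 11)(4 7 13 15 10 6 9 12) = [0, 11, 2, 3, 7, 5, 9, 13, 8, 12, 6, 1, 4, 15, 14, 10]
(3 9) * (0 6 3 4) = (0 6 3 9 4) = [6, 1, 2, 9, 0, 5, 3, 7, 8, 4]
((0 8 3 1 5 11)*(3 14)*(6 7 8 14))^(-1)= (0 11 5 1 3 14)(6 8 7)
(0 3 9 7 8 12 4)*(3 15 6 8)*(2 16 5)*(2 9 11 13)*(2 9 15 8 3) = [8, 1, 16, 11, 0, 15, 3, 2, 12, 7, 10, 13, 4, 9, 14, 6, 5] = (0 8 12 4)(2 16 5 15 6 3 11 13 9 7)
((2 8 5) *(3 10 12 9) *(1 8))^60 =((1 8 5 2)(3 10 12 9))^60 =(12)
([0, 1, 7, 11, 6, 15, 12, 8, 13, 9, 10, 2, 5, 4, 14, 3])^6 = (2 12 7 5 8 15 13 3 4 11 6)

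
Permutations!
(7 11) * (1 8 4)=(1 8 4)(7 11)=[0, 8, 2, 3, 1, 5, 6, 11, 4, 9, 10, 7]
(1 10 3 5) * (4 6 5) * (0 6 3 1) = (0 6 5)(1 10)(3 4) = [6, 10, 2, 4, 3, 0, 5, 7, 8, 9, 1]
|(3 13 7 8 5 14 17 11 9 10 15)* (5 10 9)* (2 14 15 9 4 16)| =14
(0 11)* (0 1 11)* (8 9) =[0, 11, 2, 3, 4, 5, 6, 7, 9, 8, 10, 1] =(1 11)(8 9)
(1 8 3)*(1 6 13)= [0, 8, 2, 6, 4, 5, 13, 7, 3, 9, 10, 11, 12, 1]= (1 8 3 6 13)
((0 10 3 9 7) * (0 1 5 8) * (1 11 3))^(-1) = (0 8 5 1 10)(3 11 7 9)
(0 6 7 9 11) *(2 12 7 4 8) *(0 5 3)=(0 6 4 8 2 12 7 9 11 5 3)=[6, 1, 12, 0, 8, 3, 4, 9, 2, 11, 10, 5, 7]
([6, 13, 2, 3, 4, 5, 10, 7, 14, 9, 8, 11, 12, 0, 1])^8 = [6, 13, 2, 3, 4, 5, 10, 7, 14, 9, 8, 11, 12, 0, 1]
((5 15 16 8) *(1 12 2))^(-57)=(5 8 16 15)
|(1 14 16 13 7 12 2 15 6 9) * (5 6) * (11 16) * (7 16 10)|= 22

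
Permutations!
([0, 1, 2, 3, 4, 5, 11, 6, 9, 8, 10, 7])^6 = (11)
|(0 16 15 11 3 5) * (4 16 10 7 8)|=|(0 10 7 8 4 16 15 11 3 5)|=10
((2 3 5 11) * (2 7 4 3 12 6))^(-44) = ((2 12 6)(3 5 11 7 4))^(-44) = (2 12 6)(3 5 11 7 4)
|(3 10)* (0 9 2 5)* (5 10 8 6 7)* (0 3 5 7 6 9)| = 6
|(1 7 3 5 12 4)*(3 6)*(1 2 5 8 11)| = |(1 7 6 3 8 11)(2 5 12 4)| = 12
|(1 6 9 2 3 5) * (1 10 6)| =6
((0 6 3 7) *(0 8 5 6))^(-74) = ((3 7 8 5 6))^(-74) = (3 7 8 5 6)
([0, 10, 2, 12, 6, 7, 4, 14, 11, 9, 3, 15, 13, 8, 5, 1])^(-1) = [0, 15, 2, 10, 6, 14, 4, 5, 13, 9, 1, 8, 3, 12, 7, 11]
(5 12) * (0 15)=[15, 1, 2, 3, 4, 12, 6, 7, 8, 9, 10, 11, 5, 13, 14, 0]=(0 15)(5 12)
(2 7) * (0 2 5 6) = (0 2 7 5 6) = [2, 1, 7, 3, 4, 6, 0, 5]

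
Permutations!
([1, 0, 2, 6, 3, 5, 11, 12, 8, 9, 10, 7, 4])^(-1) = (0 1)(3 4 12 7 11 6)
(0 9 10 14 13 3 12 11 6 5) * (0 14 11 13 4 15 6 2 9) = [0, 1, 9, 12, 15, 14, 5, 7, 8, 10, 11, 2, 13, 3, 4, 6] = (2 9 10 11)(3 12 13)(4 15 6 5 14)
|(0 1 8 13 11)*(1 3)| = |(0 3 1 8 13 11)| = 6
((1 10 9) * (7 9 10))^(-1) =(10)(1 9 7)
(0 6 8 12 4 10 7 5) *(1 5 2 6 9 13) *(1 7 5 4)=(0 9 13 7 2 6 8 12 1 4 10 5)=[9, 4, 6, 3, 10, 0, 8, 2, 12, 13, 5, 11, 1, 7]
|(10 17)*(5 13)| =2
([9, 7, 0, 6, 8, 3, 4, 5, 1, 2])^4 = (0 9 2)(1 6 7 4 5 8 3)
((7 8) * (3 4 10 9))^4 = (10)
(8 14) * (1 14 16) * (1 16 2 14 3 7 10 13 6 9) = (16)(1 3 7 10 13 6 9)(2 14 8) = [0, 3, 14, 7, 4, 5, 9, 10, 2, 1, 13, 11, 12, 6, 8, 15, 16]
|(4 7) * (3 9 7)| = 4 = |(3 9 7 4)|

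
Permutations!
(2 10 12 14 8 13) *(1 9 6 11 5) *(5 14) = (1 9 6 11 14 8 13 2 10 12 5) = [0, 9, 10, 3, 4, 1, 11, 7, 13, 6, 12, 14, 5, 2, 8]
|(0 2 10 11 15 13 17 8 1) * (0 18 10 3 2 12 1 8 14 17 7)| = |(0 12 1 18 10 11 15 13 7)(2 3)(14 17)| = 18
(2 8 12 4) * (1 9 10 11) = (1 9 10 11)(2 8 12 4) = [0, 9, 8, 3, 2, 5, 6, 7, 12, 10, 11, 1, 4]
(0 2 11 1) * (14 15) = [2, 0, 11, 3, 4, 5, 6, 7, 8, 9, 10, 1, 12, 13, 15, 14] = (0 2 11 1)(14 15)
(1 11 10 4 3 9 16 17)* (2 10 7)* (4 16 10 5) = (1 11 7 2 5 4 3 9 10 16 17) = [0, 11, 5, 9, 3, 4, 6, 2, 8, 10, 16, 7, 12, 13, 14, 15, 17, 1]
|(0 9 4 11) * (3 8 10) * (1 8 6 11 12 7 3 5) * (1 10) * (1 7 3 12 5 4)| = 9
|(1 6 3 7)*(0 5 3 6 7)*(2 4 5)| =|(0 2 4 5 3)(1 7)| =10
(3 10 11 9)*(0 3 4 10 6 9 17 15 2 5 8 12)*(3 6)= (0 6 9 4 10 11 17 15 2 5 8 12)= [6, 1, 5, 3, 10, 8, 9, 7, 12, 4, 11, 17, 0, 13, 14, 2, 16, 15]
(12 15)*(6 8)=(6 8)(12 15)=[0, 1, 2, 3, 4, 5, 8, 7, 6, 9, 10, 11, 15, 13, 14, 12]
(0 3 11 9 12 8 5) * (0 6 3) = (3 11 9 12 8 5 6) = [0, 1, 2, 11, 4, 6, 3, 7, 5, 12, 10, 9, 8]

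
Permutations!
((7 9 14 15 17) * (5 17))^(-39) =((5 17 7 9 14 15))^(-39) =(5 9)(7 15)(14 17)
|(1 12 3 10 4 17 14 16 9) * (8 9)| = 10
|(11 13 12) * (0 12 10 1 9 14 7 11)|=|(0 12)(1 9 14 7 11 13 10)|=14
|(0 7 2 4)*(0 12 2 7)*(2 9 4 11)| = 6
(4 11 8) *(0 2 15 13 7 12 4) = (0 2 15 13 7 12 4 11 8) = [2, 1, 15, 3, 11, 5, 6, 12, 0, 9, 10, 8, 4, 7, 14, 13]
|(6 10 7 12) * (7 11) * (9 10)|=|(6 9 10 11 7 12)|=6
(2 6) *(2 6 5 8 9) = (2 5 8 9) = [0, 1, 5, 3, 4, 8, 6, 7, 9, 2]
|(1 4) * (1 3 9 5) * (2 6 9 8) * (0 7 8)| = 10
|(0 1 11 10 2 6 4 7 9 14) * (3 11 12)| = |(0 1 12 3 11 10 2 6 4 7 9 14)| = 12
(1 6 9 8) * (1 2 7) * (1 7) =[0, 6, 1, 3, 4, 5, 9, 7, 2, 8] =(1 6 9 8 2)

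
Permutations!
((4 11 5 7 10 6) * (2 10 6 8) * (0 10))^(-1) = ((0 10 8 2)(4 11 5 7 6))^(-1) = (0 2 8 10)(4 6 7 5 11)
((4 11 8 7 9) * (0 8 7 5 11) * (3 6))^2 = ((0 8 5 11 7 9 4)(3 6))^2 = (0 5 7 4 8 11 9)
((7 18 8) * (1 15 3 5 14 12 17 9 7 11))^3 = (1 5 17 18)(3 12 7 11)(8 15 14 9)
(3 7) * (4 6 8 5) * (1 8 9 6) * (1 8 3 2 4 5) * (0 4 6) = (0 4 8 1 3 7 2 6 9) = [4, 3, 6, 7, 8, 5, 9, 2, 1, 0]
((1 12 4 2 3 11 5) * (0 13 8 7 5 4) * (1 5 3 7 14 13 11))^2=(0 4 7 1)(2 3 12 11)(8 13 14)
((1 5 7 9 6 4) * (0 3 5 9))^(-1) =(0 7 5 3)(1 4 6 9)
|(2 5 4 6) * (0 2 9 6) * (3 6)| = |(0 2 5 4)(3 6 9)| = 12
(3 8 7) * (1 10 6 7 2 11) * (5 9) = (1 10 6 7 3 8 2 11)(5 9) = [0, 10, 11, 8, 4, 9, 7, 3, 2, 5, 6, 1]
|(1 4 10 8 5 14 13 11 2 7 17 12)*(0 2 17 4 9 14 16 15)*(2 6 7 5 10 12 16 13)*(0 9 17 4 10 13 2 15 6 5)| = |(0 5 2)(1 17 16 6 7 10 8 13 11 4 12)(9 14 15)| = 33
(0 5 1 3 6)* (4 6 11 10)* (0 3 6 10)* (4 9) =(0 5 1 6 3 11)(4 10 9) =[5, 6, 2, 11, 10, 1, 3, 7, 8, 4, 9, 0]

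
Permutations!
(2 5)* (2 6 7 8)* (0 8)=(0 8 2 5 6 7)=[8, 1, 5, 3, 4, 6, 7, 0, 2]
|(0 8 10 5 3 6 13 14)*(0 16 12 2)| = |(0 8 10 5 3 6 13 14 16 12 2)| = 11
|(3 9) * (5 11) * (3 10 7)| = |(3 9 10 7)(5 11)| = 4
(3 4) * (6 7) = [0, 1, 2, 4, 3, 5, 7, 6] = (3 4)(6 7)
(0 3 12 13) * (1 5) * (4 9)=(0 3 12 13)(1 5)(4 9)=[3, 5, 2, 12, 9, 1, 6, 7, 8, 4, 10, 11, 13, 0]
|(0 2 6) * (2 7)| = 4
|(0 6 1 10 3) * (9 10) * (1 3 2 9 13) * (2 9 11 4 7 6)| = |(0 2 11 4 7 6 3)(1 13)(9 10)| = 14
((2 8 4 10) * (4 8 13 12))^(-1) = ((2 13 12 4 10))^(-1) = (2 10 4 12 13)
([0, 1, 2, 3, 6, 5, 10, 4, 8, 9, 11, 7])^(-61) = [0, 1, 2, 3, 7, 5, 4, 11, 8, 9, 6, 10]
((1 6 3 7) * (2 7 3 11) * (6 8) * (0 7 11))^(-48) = (11)(0 1 6 7 8)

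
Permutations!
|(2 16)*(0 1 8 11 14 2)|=|(0 1 8 11 14 2 16)|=7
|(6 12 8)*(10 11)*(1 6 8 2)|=4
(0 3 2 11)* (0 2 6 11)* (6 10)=[3, 1, 0, 10, 4, 5, 11, 7, 8, 9, 6, 2]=(0 3 10 6 11 2)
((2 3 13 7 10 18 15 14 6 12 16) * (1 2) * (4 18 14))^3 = (18)(1 13 14 16 3 10 12 2 7 6)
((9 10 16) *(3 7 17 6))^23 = ((3 7 17 6)(9 10 16))^23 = (3 6 17 7)(9 16 10)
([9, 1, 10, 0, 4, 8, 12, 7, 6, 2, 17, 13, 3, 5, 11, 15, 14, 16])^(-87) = (0 6 13 16 2 3 8 11 17 9 12 5 14 10)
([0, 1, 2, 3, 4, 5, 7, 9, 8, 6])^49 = (6 7 9)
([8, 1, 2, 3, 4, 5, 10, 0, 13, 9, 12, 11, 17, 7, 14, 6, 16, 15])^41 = [8, 1, 2, 3, 4, 5, 10, 0, 13, 9, 12, 11, 17, 7, 14, 6, 16, 15]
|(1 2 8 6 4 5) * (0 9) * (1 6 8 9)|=12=|(0 1 2 9)(4 5 6)|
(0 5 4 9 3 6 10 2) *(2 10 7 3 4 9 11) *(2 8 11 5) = (0 2)(3 6 7)(4 5 9)(8 11) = [2, 1, 0, 6, 5, 9, 7, 3, 11, 4, 10, 8]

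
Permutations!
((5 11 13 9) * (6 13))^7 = (5 6 9 11 13)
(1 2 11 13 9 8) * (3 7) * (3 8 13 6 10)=(1 2 11 6 10 3 7 8)(9 13)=[0, 2, 11, 7, 4, 5, 10, 8, 1, 13, 3, 6, 12, 9]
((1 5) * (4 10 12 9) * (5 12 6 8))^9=((1 12 9 4 10 6 8 5))^9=(1 12 9 4 10 6 8 5)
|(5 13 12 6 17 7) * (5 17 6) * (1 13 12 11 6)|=|(1 13 11 6)(5 12)(7 17)|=4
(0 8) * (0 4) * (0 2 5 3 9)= (0 8 4 2 5 3 9)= [8, 1, 5, 9, 2, 3, 6, 7, 4, 0]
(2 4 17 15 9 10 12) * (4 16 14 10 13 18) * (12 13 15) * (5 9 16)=(2 5 9 15 16 14 10 13 18 4 17 12)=[0, 1, 5, 3, 17, 9, 6, 7, 8, 15, 13, 11, 2, 18, 10, 16, 14, 12, 4]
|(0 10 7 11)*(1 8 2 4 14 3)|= 12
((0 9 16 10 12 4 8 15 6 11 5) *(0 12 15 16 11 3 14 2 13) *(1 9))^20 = ((0 1 9 11 5 12 4 8 16 10 15 6 3 14 2 13))^20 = (0 5 16 3)(1 12 10 14)(2 9 4 15)(6 13 11 8)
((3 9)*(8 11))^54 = (11)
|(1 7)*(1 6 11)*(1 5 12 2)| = 7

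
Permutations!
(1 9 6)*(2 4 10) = (1 9 6)(2 4 10) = [0, 9, 4, 3, 10, 5, 1, 7, 8, 6, 2]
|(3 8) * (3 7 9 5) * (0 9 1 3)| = 12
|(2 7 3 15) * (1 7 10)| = 6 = |(1 7 3 15 2 10)|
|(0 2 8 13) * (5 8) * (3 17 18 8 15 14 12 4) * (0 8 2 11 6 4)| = |(0 11 6 4 3 17 18 2 5 15 14 12)(8 13)| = 12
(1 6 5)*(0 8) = (0 8)(1 6 5) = [8, 6, 2, 3, 4, 1, 5, 7, 0]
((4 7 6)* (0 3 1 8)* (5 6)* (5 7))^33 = ((0 3 1 8)(4 5 6))^33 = (0 3 1 8)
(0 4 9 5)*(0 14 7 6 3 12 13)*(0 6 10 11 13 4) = (3 12 4 9 5 14 7 10 11 13 6) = [0, 1, 2, 12, 9, 14, 3, 10, 8, 5, 11, 13, 4, 6, 7]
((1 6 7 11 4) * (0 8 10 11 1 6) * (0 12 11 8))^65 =(1 7 6 4 11 12)(8 10)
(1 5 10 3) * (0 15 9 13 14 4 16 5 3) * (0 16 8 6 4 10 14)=(0 15 9 13)(1 3)(4 8 6)(5 14 10 16)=[15, 3, 2, 1, 8, 14, 4, 7, 6, 13, 16, 11, 12, 0, 10, 9, 5]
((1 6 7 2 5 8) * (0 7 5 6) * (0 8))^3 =(0 6 7 5 2)(1 8)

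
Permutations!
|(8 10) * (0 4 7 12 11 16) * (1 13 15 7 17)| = 10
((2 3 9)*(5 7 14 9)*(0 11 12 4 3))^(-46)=((0 11 12 4 3 5 7 14 9 2))^(-46)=(0 3 9 12 7)(2 4 14 11 5)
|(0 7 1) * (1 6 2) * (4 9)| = 10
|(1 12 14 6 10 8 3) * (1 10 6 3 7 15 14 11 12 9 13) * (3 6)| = 42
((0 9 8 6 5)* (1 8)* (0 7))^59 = (0 8 7 1 5 9 6)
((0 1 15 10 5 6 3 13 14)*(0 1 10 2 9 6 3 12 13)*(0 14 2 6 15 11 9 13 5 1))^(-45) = ((0 10 1 11 9 15 6 12 5 3 14)(2 13))^(-45) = (0 14 3 5 12 6 15 9 11 1 10)(2 13)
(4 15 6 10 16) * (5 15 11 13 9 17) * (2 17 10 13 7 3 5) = (2 17)(3 5 15 6 13 9 10 16 4 11 7) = [0, 1, 17, 5, 11, 15, 13, 3, 8, 10, 16, 7, 12, 9, 14, 6, 4, 2]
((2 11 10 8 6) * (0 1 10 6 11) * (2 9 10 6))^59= ((0 1 6 9 10 8 11 2))^59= (0 9 11 1 10 2 6 8)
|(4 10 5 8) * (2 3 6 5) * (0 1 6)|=9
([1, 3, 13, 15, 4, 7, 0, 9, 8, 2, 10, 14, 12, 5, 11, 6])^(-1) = (0 6 15 3 1)(2 9 7 5 13)(11 14)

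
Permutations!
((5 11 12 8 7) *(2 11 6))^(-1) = (2 6 5 7 8 12 11)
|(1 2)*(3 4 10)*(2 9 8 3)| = |(1 9 8 3 4 10 2)| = 7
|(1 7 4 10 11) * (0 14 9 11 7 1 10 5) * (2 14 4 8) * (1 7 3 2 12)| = |(0 4 5)(1 7 8 12)(2 14 9 11 10 3)| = 12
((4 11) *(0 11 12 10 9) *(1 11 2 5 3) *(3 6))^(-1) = ((0 2 5 6 3 1 11 4 12 10 9))^(-1) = (0 9 10 12 4 11 1 3 6 5 2)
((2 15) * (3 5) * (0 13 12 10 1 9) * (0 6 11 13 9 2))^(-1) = ((0 9 6 11 13 12 10 1 2 15)(3 5))^(-1) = (0 15 2 1 10 12 13 11 6 9)(3 5)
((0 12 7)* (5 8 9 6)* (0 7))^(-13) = ((0 12)(5 8 9 6))^(-13) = (0 12)(5 6 9 8)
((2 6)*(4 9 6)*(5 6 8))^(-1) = ((2 4 9 8 5 6))^(-1) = (2 6 5 8 9 4)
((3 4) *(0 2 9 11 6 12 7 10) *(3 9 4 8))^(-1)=(0 10 7 12 6 11 9 4 2)(3 8)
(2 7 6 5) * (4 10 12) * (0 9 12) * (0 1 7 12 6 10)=(0 9 6 5 2 12 4)(1 7 10)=[9, 7, 12, 3, 0, 2, 5, 10, 8, 6, 1, 11, 4]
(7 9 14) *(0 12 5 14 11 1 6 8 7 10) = (0 12 5 14 10)(1 6 8 7 9 11) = [12, 6, 2, 3, 4, 14, 8, 9, 7, 11, 0, 1, 5, 13, 10]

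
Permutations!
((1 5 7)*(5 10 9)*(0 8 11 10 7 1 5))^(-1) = ((0 8 11 10 9)(1 7 5))^(-1) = (0 9 10 11 8)(1 5 7)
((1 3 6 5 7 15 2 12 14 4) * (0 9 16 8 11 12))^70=((0 9 16 8 11 12 14 4 1 3 6 5 7 15 2))^70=(0 6 12)(1 8 15)(2 3 11)(4 16 7)(5 14 9)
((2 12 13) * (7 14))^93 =(7 14)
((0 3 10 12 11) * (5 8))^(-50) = ((0 3 10 12 11)(5 8))^(-50) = (12)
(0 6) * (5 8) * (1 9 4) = (0 6)(1 9 4)(5 8) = [6, 9, 2, 3, 1, 8, 0, 7, 5, 4]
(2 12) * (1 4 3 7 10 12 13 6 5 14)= (1 4 3 7 10 12 2 13 6 5 14)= [0, 4, 13, 7, 3, 14, 5, 10, 8, 9, 12, 11, 2, 6, 1]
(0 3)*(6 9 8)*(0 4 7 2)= (0 3 4 7 2)(6 9 8)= [3, 1, 0, 4, 7, 5, 9, 2, 6, 8]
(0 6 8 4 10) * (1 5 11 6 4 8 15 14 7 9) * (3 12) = (0 4 10)(1 5 11 6 15 14 7 9)(3 12) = [4, 5, 2, 12, 10, 11, 15, 9, 8, 1, 0, 6, 3, 13, 7, 14]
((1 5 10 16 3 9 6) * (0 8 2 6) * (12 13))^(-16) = ((0 8 2 6 1 5 10 16 3 9)(12 13))^(-16) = (0 1 3 2 10)(5 9 6 16 8)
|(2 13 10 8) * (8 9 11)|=6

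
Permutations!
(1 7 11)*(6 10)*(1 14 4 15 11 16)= (1 7 16)(4 15 11 14)(6 10)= [0, 7, 2, 3, 15, 5, 10, 16, 8, 9, 6, 14, 12, 13, 4, 11, 1]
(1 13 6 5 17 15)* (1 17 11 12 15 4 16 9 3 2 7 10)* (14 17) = (1 13 6 5 11 12 15 14 17 4 16 9 3 2 7 10) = [0, 13, 7, 2, 16, 11, 5, 10, 8, 3, 1, 12, 15, 6, 17, 14, 9, 4]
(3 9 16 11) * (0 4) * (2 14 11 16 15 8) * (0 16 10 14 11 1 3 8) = (0 4 16 10 14 1 3 9 15)(2 11 8) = [4, 3, 11, 9, 16, 5, 6, 7, 2, 15, 14, 8, 12, 13, 1, 0, 10]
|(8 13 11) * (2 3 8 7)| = 6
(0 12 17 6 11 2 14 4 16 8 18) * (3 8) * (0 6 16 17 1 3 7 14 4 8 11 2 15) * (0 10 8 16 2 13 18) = [12, 3, 4, 11, 17, 5, 13, 14, 0, 9, 8, 15, 1, 18, 16, 10, 7, 2, 6] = (0 12 1 3 11 15 10 8)(2 4 17)(6 13 18)(7 14 16)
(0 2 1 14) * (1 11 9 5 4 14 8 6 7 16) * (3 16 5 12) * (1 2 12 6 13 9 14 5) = (0 12 3 16 2 11 14)(1 8 13 9 6 7)(4 5) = [12, 8, 11, 16, 5, 4, 7, 1, 13, 6, 10, 14, 3, 9, 0, 15, 2]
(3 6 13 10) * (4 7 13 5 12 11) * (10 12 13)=(3 6 5 13 12 11 4 7 10)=[0, 1, 2, 6, 7, 13, 5, 10, 8, 9, 3, 4, 11, 12]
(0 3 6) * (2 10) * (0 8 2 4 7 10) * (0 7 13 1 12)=(0 3 6 8 2 7 10 4 13 1 12)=[3, 12, 7, 6, 13, 5, 8, 10, 2, 9, 4, 11, 0, 1]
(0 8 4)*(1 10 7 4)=[8, 10, 2, 3, 0, 5, 6, 4, 1, 9, 7]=(0 8 1 10 7 4)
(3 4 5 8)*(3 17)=(3 4 5 8 17)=[0, 1, 2, 4, 5, 8, 6, 7, 17, 9, 10, 11, 12, 13, 14, 15, 16, 3]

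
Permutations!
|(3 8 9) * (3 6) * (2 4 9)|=|(2 4 9 6 3 8)|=6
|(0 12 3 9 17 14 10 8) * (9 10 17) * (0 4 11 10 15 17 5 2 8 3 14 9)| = 13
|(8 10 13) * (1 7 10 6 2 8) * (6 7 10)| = |(1 10 13)(2 8 7 6)| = 12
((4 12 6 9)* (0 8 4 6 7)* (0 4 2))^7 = ((0 8 2)(4 12 7)(6 9))^7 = (0 8 2)(4 12 7)(6 9)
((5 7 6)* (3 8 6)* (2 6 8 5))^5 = (8)(2 6)(3 7 5)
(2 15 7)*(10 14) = [0, 1, 15, 3, 4, 5, 6, 2, 8, 9, 14, 11, 12, 13, 10, 7] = (2 15 7)(10 14)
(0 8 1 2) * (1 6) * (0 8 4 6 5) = (0 4 6 1 2 8 5) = [4, 2, 8, 3, 6, 0, 1, 7, 5]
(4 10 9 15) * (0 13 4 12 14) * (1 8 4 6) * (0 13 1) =(0 1 8 4 10 9 15 12 14 13 6) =[1, 8, 2, 3, 10, 5, 0, 7, 4, 15, 9, 11, 14, 6, 13, 12]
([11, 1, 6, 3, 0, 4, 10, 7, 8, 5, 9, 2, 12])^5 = (12)(0 9 2 4 10 11 5 6)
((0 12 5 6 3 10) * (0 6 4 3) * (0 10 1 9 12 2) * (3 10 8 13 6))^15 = ((0 2)(1 9 12 5 4 10 3)(6 8 13))^15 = (13)(0 2)(1 9 12 5 4 10 3)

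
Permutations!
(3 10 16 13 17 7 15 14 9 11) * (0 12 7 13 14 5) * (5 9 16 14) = (0 12 7 15 9 11 3 10 14 16 5)(13 17) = [12, 1, 2, 10, 4, 0, 6, 15, 8, 11, 14, 3, 7, 17, 16, 9, 5, 13]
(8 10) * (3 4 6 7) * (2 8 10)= [0, 1, 8, 4, 6, 5, 7, 3, 2, 9, 10]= (10)(2 8)(3 4 6 7)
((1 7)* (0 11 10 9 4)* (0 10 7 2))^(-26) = (0 2 1 7 11)(4 10 9)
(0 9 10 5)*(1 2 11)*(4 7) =(0 9 10 5)(1 2 11)(4 7) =[9, 2, 11, 3, 7, 0, 6, 4, 8, 10, 5, 1]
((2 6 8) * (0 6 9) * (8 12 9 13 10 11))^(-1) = ((0 6 12 9)(2 13 10 11 8))^(-1) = (0 9 12 6)(2 8 11 10 13)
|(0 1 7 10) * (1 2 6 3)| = 7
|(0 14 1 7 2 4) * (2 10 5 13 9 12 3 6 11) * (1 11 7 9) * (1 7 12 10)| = 30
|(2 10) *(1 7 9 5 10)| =|(1 7 9 5 10 2)| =6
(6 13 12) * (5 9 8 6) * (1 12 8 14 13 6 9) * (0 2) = (0 2)(1 12 5)(8 9 14 13) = [2, 12, 0, 3, 4, 1, 6, 7, 9, 14, 10, 11, 5, 8, 13]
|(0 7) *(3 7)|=|(0 3 7)|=3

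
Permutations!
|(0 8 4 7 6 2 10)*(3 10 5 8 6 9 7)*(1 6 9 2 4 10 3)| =|(0 9 7 2 5 8 10)(1 6 4)| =21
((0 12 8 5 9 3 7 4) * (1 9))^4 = (0 1 4 5 7 8 3 12 9)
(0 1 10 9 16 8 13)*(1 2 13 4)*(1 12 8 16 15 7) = (16)(0 2 13)(1 10 9 15 7)(4 12 8) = [2, 10, 13, 3, 12, 5, 6, 1, 4, 15, 9, 11, 8, 0, 14, 7, 16]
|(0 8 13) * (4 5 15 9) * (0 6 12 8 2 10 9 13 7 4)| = 8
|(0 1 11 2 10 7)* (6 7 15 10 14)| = 14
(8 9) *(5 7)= [0, 1, 2, 3, 4, 7, 6, 5, 9, 8]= (5 7)(8 9)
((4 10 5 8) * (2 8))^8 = (2 10 8 5 4)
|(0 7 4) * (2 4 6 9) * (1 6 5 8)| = 9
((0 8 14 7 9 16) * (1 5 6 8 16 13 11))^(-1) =((0 16)(1 5 6 8 14 7 9 13 11))^(-1) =(0 16)(1 11 13 9 7 14 8 6 5)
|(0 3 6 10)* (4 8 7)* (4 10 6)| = |(0 3 4 8 7 10)| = 6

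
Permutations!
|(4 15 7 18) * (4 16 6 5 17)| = |(4 15 7 18 16 6 5 17)| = 8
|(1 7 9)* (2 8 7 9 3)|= |(1 9)(2 8 7 3)|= 4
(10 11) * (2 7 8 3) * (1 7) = [0, 7, 1, 2, 4, 5, 6, 8, 3, 9, 11, 10] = (1 7 8 3 2)(10 11)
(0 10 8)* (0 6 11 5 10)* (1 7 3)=(1 7 3)(5 10 8 6 11)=[0, 7, 2, 1, 4, 10, 11, 3, 6, 9, 8, 5]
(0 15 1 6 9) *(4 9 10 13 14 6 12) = (0 15 1 12 4 9)(6 10 13 14) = [15, 12, 2, 3, 9, 5, 10, 7, 8, 0, 13, 11, 4, 14, 6, 1]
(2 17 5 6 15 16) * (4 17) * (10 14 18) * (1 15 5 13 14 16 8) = (1 15 8)(2 4 17 13 14 18 10 16)(5 6) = [0, 15, 4, 3, 17, 6, 5, 7, 1, 9, 16, 11, 12, 14, 18, 8, 2, 13, 10]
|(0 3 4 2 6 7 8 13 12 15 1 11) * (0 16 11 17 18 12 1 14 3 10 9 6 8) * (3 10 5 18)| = 70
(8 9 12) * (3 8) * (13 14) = (3 8 9 12)(13 14) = [0, 1, 2, 8, 4, 5, 6, 7, 9, 12, 10, 11, 3, 14, 13]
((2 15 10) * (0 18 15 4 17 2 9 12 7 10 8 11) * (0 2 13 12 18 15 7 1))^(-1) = (0 1 12 13 17 4 2 11 8 15)(7 18 9 10)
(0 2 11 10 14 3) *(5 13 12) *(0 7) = [2, 1, 11, 7, 4, 13, 6, 0, 8, 9, 14, 10, 5, 12, 3] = (0 2 11 10 14 3 7)(5 13 12)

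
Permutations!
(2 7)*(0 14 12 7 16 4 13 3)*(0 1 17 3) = [14, 17, 16, 1, 13, 5, 6, 2, 8, 9, 10, 11, 7, 0, 12, 15, 4, 3] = (0 14 12 7 2 16 4 13)(1 17 3)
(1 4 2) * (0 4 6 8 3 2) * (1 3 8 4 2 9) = (0 2 3 9 1 6 4) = [2, 6, 3, 9, 0, 5, 4, 7, 8, 1]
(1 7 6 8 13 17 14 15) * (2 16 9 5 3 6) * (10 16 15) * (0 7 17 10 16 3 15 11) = [7, 17, 11, 6, 4, 15, 8, 2, 13, 5, 3, 0, 12, 10, 16, 1, 9, 14] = (0 7 2 11)(1 17 14 16 9 5 15)(3 6 8 13 10)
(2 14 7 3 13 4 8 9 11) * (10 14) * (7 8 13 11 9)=[0, 1, 10, 11, 13, 5, 6, 3, 7, 9, 14, 2, 12, 4, 8]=(2 10 14 8 7 3 11)(4 13)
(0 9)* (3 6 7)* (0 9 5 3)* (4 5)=[4, 1, 2, 6, 5, 3, 7, 0, 8, 9]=(9)(0 4 5 3 6 7)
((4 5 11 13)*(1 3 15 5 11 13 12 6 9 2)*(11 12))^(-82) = (1 9 12 13 15)(2 6 4 5 3)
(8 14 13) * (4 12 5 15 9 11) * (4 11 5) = (4 12)(5 15 9)(8 14 13) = [0, 1, 2, 3, 12, 15, 6, 7, 14, 5, 10, 11, 4, 8, 13, 9]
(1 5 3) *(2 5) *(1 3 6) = [0, 2, 5, 3, 4, 6, 1] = (1 2 5 6)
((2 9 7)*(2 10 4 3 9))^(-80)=(10)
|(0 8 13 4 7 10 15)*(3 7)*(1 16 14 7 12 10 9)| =40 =|(0 8 13 4 3 12 10 15)(1 16 14 7 9)|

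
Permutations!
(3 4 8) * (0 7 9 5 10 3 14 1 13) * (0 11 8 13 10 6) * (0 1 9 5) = [7, 10, 2, 4, 13, 6, 1, 5, 14, 0, 3, 8, 12, 11, 9] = (0 7 5 6 1 10 3 4 13 11 8 14 9)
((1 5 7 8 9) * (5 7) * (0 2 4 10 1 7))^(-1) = (0 1 10 4 2)(7 9 8)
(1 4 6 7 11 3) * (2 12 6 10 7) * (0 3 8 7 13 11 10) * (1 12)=[3, 4, 1, 12, 0, 5, 2, 10, 7, 9, 13, 8, 6, 11]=(0 3 12 6 2 1 4)(7 10 13 11 8)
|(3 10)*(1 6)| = 2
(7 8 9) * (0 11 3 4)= (0 11 3 4)(7 8 9)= [11, 1, 2, 4, 0, 5, 6, 8, 9, 7, 10, 3]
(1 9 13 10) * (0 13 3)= (0 13 10 1 9 3)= [13, 9, 2, 0, 4, 5, 6, 7, 8, 3, 1, 11, 12, 10]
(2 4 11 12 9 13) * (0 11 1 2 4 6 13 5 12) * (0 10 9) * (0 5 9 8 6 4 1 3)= (0 11 10 8 6 13 1 2 4 3)(5 12)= [11, 2, 4, 0, 3, 12, 13, 7, 6, 9, 8, 10, 5, 1]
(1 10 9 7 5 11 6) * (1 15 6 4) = (1 10 9 7 5 11 4)(6 15) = [0, 10, 2, 3, 1, 11, 15, 5, 8, 7, 9, 4, 12, 13, 14, 6]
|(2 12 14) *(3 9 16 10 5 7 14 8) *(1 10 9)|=|(1 10 5 7 14 2 12 8 3)(9 16)|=18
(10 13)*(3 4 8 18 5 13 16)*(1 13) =(1 13 10 16 3 4 8 18 5) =[0, 13, 2, 4, 8, 1, 6, 7, 18, 9, 16, 11, 12, 10, 14, 15, 3, 17, 5]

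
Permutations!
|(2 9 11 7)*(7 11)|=|(11)(2 9 7)|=3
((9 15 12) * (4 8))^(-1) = (4 8)(9 12 15) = ((4 8)(9 15 12))^(-1)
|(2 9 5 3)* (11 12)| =|(2 9 5 3)(11 12)| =4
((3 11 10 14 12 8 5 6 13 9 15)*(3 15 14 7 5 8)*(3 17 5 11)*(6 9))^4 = ((5 9 14 12 17)(6 13)(7 11 10))^4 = (5 17 12 14 9)(7 11 10)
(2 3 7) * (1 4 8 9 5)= [0, 4, 3, 7, 8, 1, 6, 2, 9, 5]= (1 4 8 9 5)(2 3 7)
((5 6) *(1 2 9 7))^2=((1 2 9 7)(5 6))^2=(1 9)(2 7)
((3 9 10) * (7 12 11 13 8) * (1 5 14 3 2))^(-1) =(1 2 10 9 3 14 5)(7 8 13 11 12) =((1 5 14 3 9 10 2)(7 12 11 13 8))^(-1)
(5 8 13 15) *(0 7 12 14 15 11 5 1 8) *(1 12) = (0 7 1 8 13 11 5)(12 14 15) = [7, 8, 2, 3, 4, 0, 6, 1, 13, 9, 10, 5, 14, 11, 15, 12]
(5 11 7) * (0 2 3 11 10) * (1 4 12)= [2, 4, 3, 11, 12, 10, 6, 5, 8, 9, 0, 7, 1]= (0 2 3 11 7 5 10)(1 4 12)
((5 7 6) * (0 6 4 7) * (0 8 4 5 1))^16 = ((0 6 1)(4 7 5 8))^16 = (8)(0 6 1)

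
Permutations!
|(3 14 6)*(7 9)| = 6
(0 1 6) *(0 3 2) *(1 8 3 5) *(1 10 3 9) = (0 8 9 1 6 5 10 3 2) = [8, 6, 0, 2, 4, 10, 5, 7, 9, 1, 3]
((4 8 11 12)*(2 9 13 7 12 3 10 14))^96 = (2 3 4 13 14 11 12 9 10 8 7)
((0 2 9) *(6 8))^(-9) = (9)(6 8)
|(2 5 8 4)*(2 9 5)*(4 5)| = |(4 9)(5 8)| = 2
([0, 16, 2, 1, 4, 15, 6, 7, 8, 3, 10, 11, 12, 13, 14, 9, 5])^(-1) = [0, 3, 2, 9, 4, 16, 6, 7, 8, 15, 10, 11, 12, 13, 14, 5, 1]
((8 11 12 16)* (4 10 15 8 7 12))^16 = (4 10 15 8 11)(7 12 16)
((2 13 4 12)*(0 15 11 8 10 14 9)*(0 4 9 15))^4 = ((2 13 9 4 12)(8 10 14 15 11))^4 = (2 12 4 9 13)(8 11 15 14 10)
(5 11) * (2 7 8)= (2 7 8)(5 11)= [0, 1, 7, 3, 4, 11, 6, 8, 2, 9, 10, 5]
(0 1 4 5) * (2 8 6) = (0 1 4 5)(2 8 6) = [1, 4, 8, 3, 5, 0, 2, 7, 6]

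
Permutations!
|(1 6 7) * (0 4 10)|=|(0 4 10)(1 6 7)|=3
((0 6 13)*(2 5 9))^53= (0 13 6)(2 9 5)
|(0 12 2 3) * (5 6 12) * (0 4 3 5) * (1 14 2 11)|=14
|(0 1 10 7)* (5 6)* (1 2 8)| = 6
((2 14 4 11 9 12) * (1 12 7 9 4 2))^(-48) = ((1 12)(2 14)(4 11)(7 9))^(-48) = (14)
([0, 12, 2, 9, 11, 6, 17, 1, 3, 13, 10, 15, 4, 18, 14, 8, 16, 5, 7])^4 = [0, 15, 2, 7, 3, 6, 17, 11, 18, 1, 10, 9, 8, 12, 14, 13, 16, 5, 4]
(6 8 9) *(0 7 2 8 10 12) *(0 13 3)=(0 7 2 8 9 6 10 12 13 3)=[7, 1, 8, 0, 4, 5, 10, 2, 9, 6, 12, 11, 13, 3]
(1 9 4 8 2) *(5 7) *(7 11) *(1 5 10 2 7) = [0, 9, 5, 3, 8, 11, 6, 10, 7, 4, 2, 1] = (1 9 4 8 7 10 2 5 11)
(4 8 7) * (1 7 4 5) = (1 7 5)(4 8) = [0, 7, 2, 3, 8, 1, 6, 5, 4]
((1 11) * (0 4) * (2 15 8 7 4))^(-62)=(0 7 15)(2 4 8)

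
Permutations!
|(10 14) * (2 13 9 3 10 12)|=7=|(2 13 9 3 10 14 12)|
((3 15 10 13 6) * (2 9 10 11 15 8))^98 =(15)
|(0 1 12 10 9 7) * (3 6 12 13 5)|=|(0 1 13 5 3 6 12 10 9 7)|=10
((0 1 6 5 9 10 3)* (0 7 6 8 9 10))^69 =(0 1 8 9)(3 10 5 6 7)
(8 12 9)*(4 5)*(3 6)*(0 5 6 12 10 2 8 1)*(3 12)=(0 5 4 6 12 9 1)(2 8 10)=[5, 0, 8, 3, 6, 4, 12, 7, 10, 1, 2, 11, 9]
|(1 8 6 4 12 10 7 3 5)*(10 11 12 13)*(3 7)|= |(1 8 6 4 13 10 3 5)(11 12)|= 8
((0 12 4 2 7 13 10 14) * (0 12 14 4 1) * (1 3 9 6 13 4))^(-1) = (0 1 10 13 6 9 3 12 14)(2 4 7)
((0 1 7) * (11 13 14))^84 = ((0 1 7)(11 13 14))^84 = (14)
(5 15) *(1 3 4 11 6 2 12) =(1 3 4 11 6 2 12)(5 15) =[0, 3, 12, 4, 11, 15, 2, 7, 8, 9, 10, 6, 1, 13, 14, 5]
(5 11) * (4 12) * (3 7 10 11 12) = (3 7 10 11 5 12 4) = [0, 1, 2, 7, 3, 12, 6, 10, 8, 9, 11, 5, 4]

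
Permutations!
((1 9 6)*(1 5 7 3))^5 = ((1 9 6 5 7 3))^5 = (1 3 7 5 6 9)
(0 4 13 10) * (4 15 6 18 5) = (0 15 6 18 5 4 13 10) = [15, 1, 2, 3, 13, 4, 18, 7, 8, 9, 0, 11, 12, 10, 14, 6, 16, 17, 5]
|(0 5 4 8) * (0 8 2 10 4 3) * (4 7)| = |(0 5 3)(2 10 7 4)| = 12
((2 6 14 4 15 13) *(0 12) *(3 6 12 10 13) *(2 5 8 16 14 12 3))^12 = ((0 10 13 5 8 16 14 4 15 2 3 6 12))^12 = (0 12 6 3 2 15 4 14 16 8 5 13 10)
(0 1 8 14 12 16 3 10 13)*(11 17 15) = (0 1 8 14 12 16 3 10 13)(11 17 15) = [1, 8, 2, 10, 4, 5, 6, 7, 14, 9, 13, 17, 16, 0, 12, 11, 3, 15]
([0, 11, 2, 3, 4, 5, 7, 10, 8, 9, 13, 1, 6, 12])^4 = (6 12 13 10 7)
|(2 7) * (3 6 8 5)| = |(2 7)(3 6 8 5)| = 4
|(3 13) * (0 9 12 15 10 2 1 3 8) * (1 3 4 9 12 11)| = |(0 12 15 10 2 3 13 8)(1 4 9 11)| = 8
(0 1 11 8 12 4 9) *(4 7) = (0 1 11 8 12 7 4 9) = [1, 11, 2, 3, 9, 5, 6, 4, 12, 0, 10, 8, 7]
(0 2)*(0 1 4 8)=(0 2 1 4 8)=[2, 4, 1, 3, 8, 5, 6, 7, 0]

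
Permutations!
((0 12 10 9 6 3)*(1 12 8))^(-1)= ((0 8 1 12 10 9 6 3))^(-1)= (0 3 6 9 10 12 1 8)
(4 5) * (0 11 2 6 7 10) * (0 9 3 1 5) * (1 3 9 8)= [11, 5, 6, 3, 0, 4, 7, 10, 1, 9, 8, 2]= (0 11 2 6 7 10 8 1 5 4)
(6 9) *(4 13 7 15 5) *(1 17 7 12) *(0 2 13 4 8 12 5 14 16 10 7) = (0 2 13 5 8 12 1 17)(6 9)(7 15 14 16 10) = [2, 17, 13, 3, 4, 8, 9, 15, 12, 6, 7, 11, 1, 5, 16, 14, 10, 0]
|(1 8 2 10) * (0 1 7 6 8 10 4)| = |(0 1 10 7 6 8 2 4)| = 8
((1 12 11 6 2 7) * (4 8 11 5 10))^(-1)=(1 7 2 6 11 8 4 10 5 12)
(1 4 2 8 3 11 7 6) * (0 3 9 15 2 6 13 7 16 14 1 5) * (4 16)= [3, 16, 8, 11, 6, 0, 5, 13, 9, 15, 10, 4, 12, 7, 1, 2, 14]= (0 3 11 4 6 5)(1 16 14)(2 8 9 15)(7 13)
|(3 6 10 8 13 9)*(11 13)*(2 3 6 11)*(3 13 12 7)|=|(2 13 9 6 10 8)(3 11 12 7)|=12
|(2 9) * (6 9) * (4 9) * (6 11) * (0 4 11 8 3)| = |(0 4 9 2 8 3)(6 11)| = 6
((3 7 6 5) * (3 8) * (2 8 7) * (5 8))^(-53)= (2 5 7 6 8 3)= ((2 5 7 6 8 3))^(-53)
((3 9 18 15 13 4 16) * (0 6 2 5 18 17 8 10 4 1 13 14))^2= ((0 6 2 5 18 15 14)(1 13)(3 9 17 8 10 4 16))^2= (0 2 18 14 6 5 15)(3 17 10 16 9 8 4)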